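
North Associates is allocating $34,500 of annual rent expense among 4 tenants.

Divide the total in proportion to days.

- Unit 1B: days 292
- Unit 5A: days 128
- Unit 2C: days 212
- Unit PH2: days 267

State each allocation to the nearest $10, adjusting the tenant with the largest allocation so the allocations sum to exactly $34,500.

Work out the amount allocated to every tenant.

Unit 1B: $11,200 | Unit 5A: $4,910 | Unit 2C: $8,140 | Unit PH2: $10,250

Days total: 899.
Pro-rata amounts: Unit 1B 292/899 × $34,500 = 11,205.78; Unit 5A 128/899 × $34,500 = 4,912.12; Unit 2C 212/899 × $34,500 = 8,135.71; Unit PH2 267/899 × $34,500 = 10,246.38.
At nearest $10: Unit 1B $11,210; Unit 5A $4,910; Unit 2C $8,140; Unit PH2 $10,250. Sum = $34,510.
Difference $34,500 − $34,510 = −$10 applied to largest allocation (Unit 1B): Unit 1B becomes $11,200.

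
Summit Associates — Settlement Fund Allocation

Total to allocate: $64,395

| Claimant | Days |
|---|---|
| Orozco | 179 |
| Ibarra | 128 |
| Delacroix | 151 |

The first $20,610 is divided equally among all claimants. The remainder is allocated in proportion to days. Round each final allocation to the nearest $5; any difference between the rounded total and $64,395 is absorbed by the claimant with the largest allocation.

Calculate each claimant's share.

Orozco: $23,985 · Ibarra: $19,105 · Delacroix: $21,305

$20,610 shared equally gives $6,870 per claimant.
Remainder $43,785 by days (total 458): Orozco 17,112.48 → $17,110; Ibarra 12,236.86 → $12,235; Delacroix 14,435.67 → $14,435.
Rounding difference +$5 on remainder applied to Orozco.
Totals: Orozco $6,870 + $17,115 = $23,985; Ibarra $6,870 + $12,235 = $19,105; Delacroix $6,870 + $14,435 = $21,305.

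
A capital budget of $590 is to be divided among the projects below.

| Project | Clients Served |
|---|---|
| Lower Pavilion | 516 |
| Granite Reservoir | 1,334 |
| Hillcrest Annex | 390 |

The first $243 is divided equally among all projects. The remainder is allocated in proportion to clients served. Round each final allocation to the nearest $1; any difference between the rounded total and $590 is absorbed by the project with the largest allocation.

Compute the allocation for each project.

Equal tier: $243 ÷ 3 = $81 apiece.
Remainder $347 by clients served (total 2,240): Lower Pavilion 79.93 → $80; Granite Reservoir 206.65 → $207; Hillcrest Annex 60.42 → $60.
Totals: Lower Pavilion $81 + $80 = $161; Granite Reservoir $81 + $207 = $288; Hillcrest Annex $81 + $60 = $141.

Lower Pavilion: $161 | Granite Reservoir: $288 | Hillcrest Annex: $141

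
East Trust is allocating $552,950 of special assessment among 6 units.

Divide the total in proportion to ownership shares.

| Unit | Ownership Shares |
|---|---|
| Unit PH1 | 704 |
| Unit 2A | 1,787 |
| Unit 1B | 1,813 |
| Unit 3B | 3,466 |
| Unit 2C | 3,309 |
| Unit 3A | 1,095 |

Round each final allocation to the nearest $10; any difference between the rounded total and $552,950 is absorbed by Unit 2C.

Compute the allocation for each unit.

Combined ownership shares = 12,174.
Raw shares: Unit PH1 704/12,174 × $552,950 = 31,976.08; Unit 2A 1,787/12,174 × $552,950 = 81,166.56; Unit 1B 1,813/12,174 × $552,950 = 82,347.49; Unit 3B 3,466/12,174 × $552,950 = 157,427.69; Unit 2C 3,309/12,174 × $552,950 = 150,296.66; Unit 3A 1,095/12,174 × $552,950 = 49,735.52.
Rounded to nearest $10: Unit PH1 $31,980; Unit 2A $81,170; Unit 1B $82,350; Unit 3B $157,430; Unit 2C $150,300; Unit 3A $49,740. Sum = $552,970.
Difference $552,950 − $552,970 = −$20 applied to Unit 2C: Unit 2C becomes $150,280.

Unit PH1: $31,980 · Unit 2A: $81,170 · Unit 1B: $82,350 · Unit 3B: $157,430 · Unit 2C: $150,280 · Unit 3A: $49,740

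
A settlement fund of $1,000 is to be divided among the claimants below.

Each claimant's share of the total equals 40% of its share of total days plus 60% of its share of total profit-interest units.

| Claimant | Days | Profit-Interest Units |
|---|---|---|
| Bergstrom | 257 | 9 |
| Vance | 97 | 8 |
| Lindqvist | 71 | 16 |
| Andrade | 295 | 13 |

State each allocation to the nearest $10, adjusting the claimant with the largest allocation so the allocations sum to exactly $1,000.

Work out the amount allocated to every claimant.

Days total 720; profit-interest units total 46.
Blended shares (40% days + 60% profit-interest units): Bergstrom 0.2602; Vance 0.1582; Lindqvist 0.2481; Andrade 0.3335.
Unrounded shares: Bergstrom 260.17; Vance 158.24; Lindqvist 248.14; Andrade 333.45.
At nearest $10: Bergstrom $260; Vance $160; Lindqvist $250; Andrade $330. Sum = $1,000.
Rounded total matches; no reconciliation needed.

Bergstrom: $260 · Vance: $160 · Lindqvist: $250 · Andrade: $330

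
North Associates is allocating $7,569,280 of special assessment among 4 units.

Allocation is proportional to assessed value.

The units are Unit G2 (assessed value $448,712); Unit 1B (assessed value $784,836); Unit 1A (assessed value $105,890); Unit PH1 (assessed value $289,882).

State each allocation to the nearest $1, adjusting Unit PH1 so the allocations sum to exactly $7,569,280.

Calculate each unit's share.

Combined assessed value = 1,629,320.
Proportional shares: Unit G2 448,712/1,629,320 × $7,569,280 = 2,084,567.04; Unit 1B 784,836/1,629,320 × $7,569,280 = 3,646,087.59; Unit 1A 105,890/1,629,320 × $7,569,280 = 491,929.80; Unit PH1 289,882/1,629,320 × $7,569,280 = 1,346,695.57.
After rounding ($1): Unit G2 $2,084,567; Unit 1B $3,646,088; Unit 1A $491,930; Unit PH1 $1,346,696. Sum = $7,569,281.
Difference $7,569,280 − $7,569,281 = −$1 applied to Unit PH1: Unit PH1 becomes $1,346,695.

Unit G2: $2,084,567; Unit 1B: $3,646,088; Unit 1A: $491,930; Unit PH1: $1,346,695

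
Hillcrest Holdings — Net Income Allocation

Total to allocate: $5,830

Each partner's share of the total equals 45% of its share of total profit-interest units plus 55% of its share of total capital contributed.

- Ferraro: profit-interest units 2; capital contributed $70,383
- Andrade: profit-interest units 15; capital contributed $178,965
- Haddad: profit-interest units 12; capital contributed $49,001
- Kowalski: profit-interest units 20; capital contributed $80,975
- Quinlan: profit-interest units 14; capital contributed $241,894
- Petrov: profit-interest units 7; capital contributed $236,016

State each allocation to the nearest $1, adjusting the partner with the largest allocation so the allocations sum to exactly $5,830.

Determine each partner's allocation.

Ferraro: $338; Andrade: $1,232; Haddad: $633; Kowalski: $1,052; Quinlan: $1,430; Petrov: $1,145

Totals — profit-interest units 70, capital contributed 857,234.
Composite weights (45% profit-interest units + 55% capital contributed): Ferraro 0.0580; Andrade 0.2113; Haddad 0.1086; Kowalski 0.1805; Quinlan 0.2452; Petrov 0.1964.
Pro-rata amounts: Ferraro 338.23; Andrade 1,231.60; Haddad 633.03; Kowalski 1,052.46; Quinlan 1,429.51; Petrov 1,145.17.
Rounded to nearest $1: Ferraro $338; Andrade $1,232; Haddad $633; Kowalski $1,052; Quinlan $1,430; Petrov $1,145. Sum = $5,830.
Rounded total matches; no reconciliation needed.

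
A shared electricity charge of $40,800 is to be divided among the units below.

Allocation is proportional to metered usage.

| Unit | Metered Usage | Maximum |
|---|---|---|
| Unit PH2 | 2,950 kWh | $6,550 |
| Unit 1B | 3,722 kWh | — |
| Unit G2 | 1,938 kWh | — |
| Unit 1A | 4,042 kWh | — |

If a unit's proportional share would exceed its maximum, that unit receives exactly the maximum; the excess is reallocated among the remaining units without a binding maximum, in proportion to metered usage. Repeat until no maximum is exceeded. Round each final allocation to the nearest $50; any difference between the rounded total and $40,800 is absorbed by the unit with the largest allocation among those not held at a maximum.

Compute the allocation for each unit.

Unit PH2: $6,550 · Unit 1B: $13,150 · Unit G2: $6,850 · Unit 1A: $14,250

Metered usage total: 12,652.
Unconstrained shares: Unit PH2 9,513.12; Unit 1B 12,002.66; Unit G2 6,249.64; Unit 1A 13,034.59.
Capped: Unit PH2 ($6,550); remaining pool $34,250 reallocated over remaining metered usage 9,702.
Remaining shares: Unit 1B 13,139.40 → $13,150; Unit G2 6,841.53 → $6,850; Unit 1A 14,269.07 → $14,250.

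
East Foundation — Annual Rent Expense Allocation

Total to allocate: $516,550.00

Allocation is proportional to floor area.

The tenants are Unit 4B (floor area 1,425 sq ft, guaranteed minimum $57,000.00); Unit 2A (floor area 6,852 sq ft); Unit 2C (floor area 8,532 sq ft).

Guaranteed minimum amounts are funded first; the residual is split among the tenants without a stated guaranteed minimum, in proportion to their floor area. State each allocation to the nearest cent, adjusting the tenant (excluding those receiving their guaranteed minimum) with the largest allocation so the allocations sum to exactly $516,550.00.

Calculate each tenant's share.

Fund the minimums — Unit 4B $57,000.00. Balance $459,550.00.
Balance split over remaining floor area 15,384: Unit 2A 204,682.5663 → $204,682.57; Unit 2C 254,867.4337 → $254,867.43.

Unit 4B: $57,000.00; Unit 2A: $204,682.57; Unit 2C: $254,867.43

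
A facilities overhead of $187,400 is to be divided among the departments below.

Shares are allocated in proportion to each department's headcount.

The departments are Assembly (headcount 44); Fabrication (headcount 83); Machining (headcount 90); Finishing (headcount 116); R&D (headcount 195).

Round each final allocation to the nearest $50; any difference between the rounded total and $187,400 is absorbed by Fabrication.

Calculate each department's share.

Headcount total: 528.
Raw shares: Assembly 44/528 × $187,400 = 15,616.67; Fabrication 83/528 × $187,400 = 29,458.71; Machining 90/528 × $187,400 = 31,943.18; Finishing 116/528 × $187,400 = 41,171.21; R&D 195/528 × $187,400 = 69,210.23.
Rounded to nearest $50: Assembly $15,600; Fabrication $29,450; Machining $31,950; Finishing $41,150; R&D $69,200. Sum = $187,350.
Difference $187,400 − $187,350 = +$50 applied to Fabrication: Fabrication becomes $29,500.

Assembly: $15,600 · Fabrication: $29,500 · Machining: $31,950 · Finishing: $41,150 · R&D: $69,200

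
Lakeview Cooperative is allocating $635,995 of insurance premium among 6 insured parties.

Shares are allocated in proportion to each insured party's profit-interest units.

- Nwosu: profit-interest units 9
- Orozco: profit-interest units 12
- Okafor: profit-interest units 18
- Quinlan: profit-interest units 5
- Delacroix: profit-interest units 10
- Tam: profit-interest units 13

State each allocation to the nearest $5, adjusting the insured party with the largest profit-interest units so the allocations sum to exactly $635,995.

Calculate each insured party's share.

Nwosu: $85,430 | Orozco: $113,910 | Okafor: $170,870 | Quinlan: $47,460 | Delacroix: $94,925 | Tam: $123,400

Profit-interest units total: 67.
Pro-rata amounts: Nwosu 9/67 × $635,995 = 85,432.16; Orozco 12/67 × $635,995 = 113,909.55; Okafor 18/67 × $635,995 = 170,864.33; Quinlan 5/67 × $635,995 = 47,462.31; Delacroix 10/67 × $635,995 = 94,924.63; Tam 13/67 × $635,995 = 123,402.01.
Rounded to nearest $5: Nwosu $85,430; Orozco $113,910; Okafor $170,865; Quinlan $47,460; Delacroix $94,925; Tam $123,400. Sum = $635,990.
Difference $635,995 − $635,990 = +$5 applied to largest profit-interest units (Okafor): Okafor becomes $170,870.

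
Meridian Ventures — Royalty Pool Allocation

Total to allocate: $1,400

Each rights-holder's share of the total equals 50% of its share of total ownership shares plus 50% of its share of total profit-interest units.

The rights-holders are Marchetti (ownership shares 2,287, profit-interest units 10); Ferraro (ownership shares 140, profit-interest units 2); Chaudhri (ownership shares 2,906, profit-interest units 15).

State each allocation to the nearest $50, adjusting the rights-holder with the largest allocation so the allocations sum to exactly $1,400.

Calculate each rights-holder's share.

Ownership shares total 5,333; profit-interest units total 27.
Blended shares (50% ownership shares + 50% profit-interest units): Marchetti 0.3996; Ferraro 0.0502; Chaudhri 0.5502.
Unrounded shares: Marchetti 559.45; Ferraro 70.23; Chaudhri 770.33.
Rounded to nearest $50: Marchetti $550; Ferraro $50; Chaudhri $750. Sum = $1,350.
Difference $1,400 − $1,350 = +$50 applied to largest allocation (Chaudhri): Chaudhri becomes $800.

Marchetti: $550 · Ferraro: $50 · Chaudhri: $800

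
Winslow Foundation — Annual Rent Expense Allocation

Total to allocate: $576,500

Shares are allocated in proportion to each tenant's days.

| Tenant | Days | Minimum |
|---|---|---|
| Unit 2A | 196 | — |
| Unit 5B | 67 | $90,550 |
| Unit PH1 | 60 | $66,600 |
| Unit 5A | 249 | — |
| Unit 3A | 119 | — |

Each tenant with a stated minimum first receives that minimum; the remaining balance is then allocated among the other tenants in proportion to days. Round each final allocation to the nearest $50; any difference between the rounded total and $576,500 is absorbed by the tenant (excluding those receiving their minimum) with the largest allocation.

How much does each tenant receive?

Unit 2A: $145,750; Unit 5B: $90,550; Unit PH1: $66,600; Unit 5A: $185,100; Unit 3A: $88,500

Minimums first: Unit 5B $90,550; Unit PH1 $66,600. Residual $419,350.
Residual split over remaining days 564: Unit 2A 145,731.56 → $145,750; Unit 5A 185,138.56 → $185,150; Unit 3A 88,479.88 → $88,500.
Rounding difference −$50 applied to Unit 5A → $185,100.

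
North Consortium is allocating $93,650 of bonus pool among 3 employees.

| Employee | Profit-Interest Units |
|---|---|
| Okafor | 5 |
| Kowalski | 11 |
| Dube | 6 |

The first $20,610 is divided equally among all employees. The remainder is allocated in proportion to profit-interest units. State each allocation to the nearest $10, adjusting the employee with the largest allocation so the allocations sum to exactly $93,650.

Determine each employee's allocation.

First tranche $20,610 split equally: $6,870 each.
Remainder $73,040 by profit-interest units (total 22): Okafor 16,600.00 → $16,600; Kowalski 36,520.00 → $36,520; Dube 19,920.00 → $19,920.
Totals: Okafor $6,870 + $16,600 = $23,470; Kowalski $6,870 + $36,520 = $43,390; Dube $6,870 + $19,920 = $26,790.

Okafor: $23,470 | Kowalski: $43,390 | Dube: $26,790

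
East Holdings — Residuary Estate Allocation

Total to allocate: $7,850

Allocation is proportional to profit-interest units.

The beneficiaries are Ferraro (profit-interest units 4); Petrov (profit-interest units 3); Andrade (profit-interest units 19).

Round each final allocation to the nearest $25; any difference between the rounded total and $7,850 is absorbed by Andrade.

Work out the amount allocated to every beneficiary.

Ferraro: $1,200 | Petrov: $900 | Andrade: $5,750

Profit-interest units total: 26.
Pro-rata amounts: Ferraro 4/26 × $7,850 = 1,207.69; Petrov 3/26 × $7,850 = 905.77; Andrade 19/26 × $7,850 = 5,736.54.
At nearest $25: Ferraro $1,200; Petrov $900; Andrade $5,725. Sum = $7,825.
Difference $7,850 − $7,825 = +$25 applied to Andrade: Andrade becomes $5,750.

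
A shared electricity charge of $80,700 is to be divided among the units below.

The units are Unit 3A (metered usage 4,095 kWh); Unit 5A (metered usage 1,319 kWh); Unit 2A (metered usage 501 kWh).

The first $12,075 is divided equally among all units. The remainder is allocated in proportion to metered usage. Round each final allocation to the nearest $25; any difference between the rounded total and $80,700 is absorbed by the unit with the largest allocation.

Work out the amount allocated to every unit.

Unit 3A: $51,525 | Unit 5A: $19,325 | Unit 2A: $9,850

Equal tier: $12,075 ÷ 3 = $4,025 apiece.
Remainder $68,625 by metered usage (total 5,915): Unit 3A 47,509.62 → $47,500; Unit 5A 15,302.85 → $15,300; Unit 2A 5,812.53 → $5,825.
Totals: Unit 3A $4,025 + $47,500 = $51,525; Unit 5A $4,025 + $15,300 = $19,325; Unit 2A $4,025 + $5,825 = $9,850.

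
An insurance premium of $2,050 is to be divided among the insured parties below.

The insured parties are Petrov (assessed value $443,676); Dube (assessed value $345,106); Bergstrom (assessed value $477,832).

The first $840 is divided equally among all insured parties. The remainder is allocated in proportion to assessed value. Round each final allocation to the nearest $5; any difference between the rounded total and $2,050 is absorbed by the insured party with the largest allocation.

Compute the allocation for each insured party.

Petrov: $705; Dube: $610; Bergstrom: $735

$840 shared equally gives $280 per insured party.
Remainder $1,210 by assessed value (total 1,266,614): Petrov 423.84 → $425; Dube 329.68 → $330; Bergstrom 456.47 → $455.
Totals: Petrov $280 + $425 = $705; Dube $280 + $330 = $610; Bergstrom $280 + $455 = $735.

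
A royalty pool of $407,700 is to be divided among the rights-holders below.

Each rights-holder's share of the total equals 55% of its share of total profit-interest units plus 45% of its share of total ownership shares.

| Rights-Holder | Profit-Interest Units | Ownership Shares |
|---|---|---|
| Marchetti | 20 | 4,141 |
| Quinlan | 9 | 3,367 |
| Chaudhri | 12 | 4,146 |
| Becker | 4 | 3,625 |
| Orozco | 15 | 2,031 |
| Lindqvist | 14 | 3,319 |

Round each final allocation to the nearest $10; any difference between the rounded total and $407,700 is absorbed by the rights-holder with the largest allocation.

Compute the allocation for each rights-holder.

Marchetti: $97,420; Quinlan: $57,220; Chaudhri: $73,240; Becker: $44,360; Orozco: $63,520; Lindqvist: $71,940

Profit-interest units total 74; ownership shares total 20,629.
Combined weights (55% profit-interest units + 45% ownership shares): Marchetti 0.2390; Quinlan 0.1403; Chaudhri 0.1796; Becker 0.1088; Orozco 0.1558; Lindqvist 0.1765.
Pro-rata amounts: Marchetti 97,432.24; Quinlan 57,216.40; Chaudhri 73,235.08; Becker 44,359.92; Orozco 63,515.84; Lindqvist 71,940.52.
Rounded to nearest $10: Marchetti $97,430; Quinlan $57,220; Chaudhri $73,240; Becker $44,360; Orozco $63,520; Lindqvist $71,940. Sum = $407,710.
Difference $407,700 − $407,710 = −$10 applied to largest allocation (Marchetti): Marchetti becomes $97,420.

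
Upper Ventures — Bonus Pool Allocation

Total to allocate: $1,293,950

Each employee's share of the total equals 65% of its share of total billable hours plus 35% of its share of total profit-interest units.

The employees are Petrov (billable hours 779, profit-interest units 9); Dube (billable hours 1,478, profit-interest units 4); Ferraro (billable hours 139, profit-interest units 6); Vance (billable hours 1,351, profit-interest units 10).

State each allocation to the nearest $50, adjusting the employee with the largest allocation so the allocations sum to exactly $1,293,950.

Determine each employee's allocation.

Petrov: $315,400; Dube: $394,200; Ferraro: $124,900; Vance: $459,450

Billable hours total 3,747; profit-interest units total 29.
Composite weights (65% billable hours + 35% profit-interest units): Petrov 0.2438; Dube 0.3047; Ferraro 0.0965; Vance 0.3551.
Pro-rata amounts: Petrov 315,407.38; Dube 394,224.70; Ferraro 124,900.36; Vance 459,417.56.
At nearest $50: Petrov $315,400; Dube $394,200; Ferraro $124,900; Vance $459,400. Sum = $1,293,900.
Difference $1,293,950 − $1,293,900 = +$50 applied to largest allocation (Vance): Vance becomes $459,450.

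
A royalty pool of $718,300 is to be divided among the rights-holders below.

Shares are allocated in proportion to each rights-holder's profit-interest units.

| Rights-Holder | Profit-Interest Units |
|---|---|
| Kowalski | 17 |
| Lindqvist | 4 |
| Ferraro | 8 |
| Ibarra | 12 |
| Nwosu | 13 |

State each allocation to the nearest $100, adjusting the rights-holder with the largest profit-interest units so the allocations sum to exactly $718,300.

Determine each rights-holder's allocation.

Kowalski: $226,200 | Lindqvist: $53,200 | Ferraro: $106,400 | Ibarra: $159,600 | Nwosu: $172,900

Total profit-interest units = 17 + 4 + 8 + 12 + 13 = 54.
Unrounded shares: Kowalski 226,131.48; Lindqvist 53,207.41; Ferraro 106,414.81; Ibarra 159,622.22; Nwosu 172,924.07.
Rounded to nearest $100: Kowalski $226,100; Lindqvist $53,200; Ferraro $106,400; Ibarra $159,600; Nwosu $172,900. Sum = $718,200.
Difference $718,300 − $718,200 = +$100 applied to largest profit-interest units (Kowalski): Kowalski becomes $226,200.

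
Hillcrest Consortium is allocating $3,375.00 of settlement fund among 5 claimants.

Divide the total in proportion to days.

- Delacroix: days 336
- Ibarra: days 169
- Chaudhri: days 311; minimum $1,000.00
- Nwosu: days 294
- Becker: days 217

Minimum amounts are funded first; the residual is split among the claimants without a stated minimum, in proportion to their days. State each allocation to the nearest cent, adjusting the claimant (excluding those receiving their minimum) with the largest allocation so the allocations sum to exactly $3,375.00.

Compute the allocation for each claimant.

Fund the minimums — Chaudhri $1,000.00. Remaining pool $2,375.00.
Remaining pool split over remaining days 1,016: Delacroix 785.4331 → $785.43; Ibarra 395.0541 → $395.05; Nwosu 687.2539 → $687.25; Becker 507.2589 → $507.26.
Rounding difference +$0.01 applied to Delacroix → $785.44.

Delacroix: $785.44 | Ibarra: $395.05 | Chaudhri: $1,000.00 | Nwosu: $687.25 | Becker: $507.26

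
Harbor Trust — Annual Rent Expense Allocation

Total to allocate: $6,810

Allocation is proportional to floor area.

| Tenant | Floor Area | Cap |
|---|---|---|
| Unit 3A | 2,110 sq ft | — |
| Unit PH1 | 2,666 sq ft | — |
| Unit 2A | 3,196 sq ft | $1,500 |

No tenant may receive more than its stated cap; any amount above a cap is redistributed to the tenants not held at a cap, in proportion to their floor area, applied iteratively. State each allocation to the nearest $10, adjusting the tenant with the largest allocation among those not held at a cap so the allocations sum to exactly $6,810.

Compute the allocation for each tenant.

Unit 3A: $2,350; Unit PH1: $2,960; Unit 2A: $1,500

Combined floor area = 7,972.
Pro-rata shares before constraints: Unit 3A 1,802.45; Unit PH1 2,277.40; Unit 2A 2,730.15.
Capped: Unit 2A ($1,500); balance $5,310 reallocated over remaining floor area 4,776.
Redistributed shares: Unit 3A 2,345.92 → $2,350; Unit PH1 2,964.08 → $2,960.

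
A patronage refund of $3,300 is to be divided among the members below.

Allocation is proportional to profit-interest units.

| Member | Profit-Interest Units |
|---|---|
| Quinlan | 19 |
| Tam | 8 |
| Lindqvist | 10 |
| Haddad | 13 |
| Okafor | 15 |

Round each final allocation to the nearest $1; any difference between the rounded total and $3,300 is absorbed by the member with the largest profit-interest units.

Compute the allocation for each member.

Quinlan: $964; Tam: $406; Lindqvist: $508; Haddad: $660; Okafor: $762

Combined profit-interest units = 19 + 8 + 10 + 13 + 15 = 65.
Proportional shares: Quinlan 964.62; Tam 406.15; Lindqvist 507.69; Haddad 660.00; Okafor 761.54.
At nearest $1: Quinlan $965; Tam $406; Lindqvist $508; Haddad $660; Okafor $762. Sum = $3,301.
Difference $3,300 − $3,301 = −$1 applied to largest profit-interest units (Quinlan): Quinlan becomes $964.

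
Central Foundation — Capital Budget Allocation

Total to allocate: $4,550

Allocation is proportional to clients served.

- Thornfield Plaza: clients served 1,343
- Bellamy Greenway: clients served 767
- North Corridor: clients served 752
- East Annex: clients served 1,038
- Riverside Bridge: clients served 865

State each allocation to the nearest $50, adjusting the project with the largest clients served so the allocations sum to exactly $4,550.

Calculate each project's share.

Combined clients served = 4,765.
Raw shares: Thornfield Plaza 1,343/4,765 × $4,550 = 1,282.40; Bellamy Greenway 767/4,765 × $4,550 = 732.39; North Corridor 752/4,765 × $4,550 = 718.07; East Annex 1,038/4,765 × $4,550 = 991.16; Riverside Bridge 865/4,765 × $4,550 = 825.97.
After rounding ($50): Thornfield Plaza $1,300; Bellamy Greenway $750; North Corridor $700; East Annex $1,000; Riverside Bridge $850. Sum = $4,600.
Difference $4,550 − $4,600 = −$50 applied to largest clients served (Thornfield Plaza): Thornfield Plaza becomes $1,250.

Thornfield Plaza: $1,250; Bellamy Greenway: $750; North Corridor: $700; East Annex: $1,000; Riverside Bridge: $850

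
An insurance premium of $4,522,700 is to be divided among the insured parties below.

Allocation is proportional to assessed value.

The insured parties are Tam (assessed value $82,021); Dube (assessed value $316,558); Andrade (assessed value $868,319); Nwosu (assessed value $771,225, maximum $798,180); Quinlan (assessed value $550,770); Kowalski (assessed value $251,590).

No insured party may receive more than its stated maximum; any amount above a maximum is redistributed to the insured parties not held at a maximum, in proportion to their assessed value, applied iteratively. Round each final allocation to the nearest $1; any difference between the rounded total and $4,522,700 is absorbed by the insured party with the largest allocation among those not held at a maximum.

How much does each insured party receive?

Combined assessed value = 2,840,483.
Proportional shares (ignoring caps): Tam 130,596.23; Dube 504,032.89; Andrade 1,382,562.87; Nwosu 1,227,966.97; Quinlan 876,952.08; Kowalski 400,588.95.
Cap binds for Nwosu ($798,180); balance $3,724,520 reallocated over remaining assessed value 2,069,258.
Remaining shares: Tam 147,632.08 → $147,632; Dube 569,782.31 → $569,782; Andrade 1,562,913.61 → $1,562,914; Quinlan 991,347.57 → $991,348; Kowalski 452,844.44 → $452,844.

Tam: $147,632 · Dube: $569,782 · Andrade: $1,562,914 · Nwosu: $798,180 · Quinlan: $991,348 · Kowalski: $452,844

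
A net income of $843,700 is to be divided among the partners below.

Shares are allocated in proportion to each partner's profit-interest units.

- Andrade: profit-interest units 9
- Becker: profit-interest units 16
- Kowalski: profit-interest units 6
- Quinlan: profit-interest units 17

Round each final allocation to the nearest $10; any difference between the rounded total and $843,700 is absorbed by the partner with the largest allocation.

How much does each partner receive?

Andrade: $158,190; Becker: $281,230; Kowalski: $105,460; Quinlan: $298,820

Profit-interest units total: 48.
Unrounded shares: Andrade 9/48 × $843,700 = 158,193.75; Becker 16/48 × $843,700 = 281,233.33; Kowalski 6/48 × $843,700 = 105,462.50; Quinlan 17/48 × $843,700 = 298,810.42.
At nearest $10: Andrade $158,190; Becker $281,230; Kowalski $105,460; Quinlan $298,810. Sum = $843,690.
Difference $843,700 − $843,690 = +$10 applied to largest allocation (Quinlan): Quinlan becomes $298,820.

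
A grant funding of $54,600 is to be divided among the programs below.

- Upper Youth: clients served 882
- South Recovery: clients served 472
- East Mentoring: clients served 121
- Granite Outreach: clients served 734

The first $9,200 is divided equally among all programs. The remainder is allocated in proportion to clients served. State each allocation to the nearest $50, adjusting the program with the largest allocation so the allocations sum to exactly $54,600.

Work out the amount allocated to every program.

Upper Youth: $20,400 | South Recovery: $12,000 | East Mentoring: $4,800 | Granite Outreach: $17,400

$9,200 shared equally gives $2,300 per program.
Remainder $45,400 by clients served (total 2,209): Upper Youth 18,127.12 → $18,150; South Recovery 9,700.68 → $9,700; East Mentoring 2,486.83 → $2,500; Granite Outreach 15,085.38 → $15,100.
Rounding difference −$50 on remainder applied to Upper Youth.
Totals: Upper Youth $2,300 + $18,100 = $20,400; South Recovery $2,300 + $9,700 = $12,000; East Mentoring $2,300 + $2,500 = $4,800; Granite Outreach $2,300 + $15,100 = $17,400.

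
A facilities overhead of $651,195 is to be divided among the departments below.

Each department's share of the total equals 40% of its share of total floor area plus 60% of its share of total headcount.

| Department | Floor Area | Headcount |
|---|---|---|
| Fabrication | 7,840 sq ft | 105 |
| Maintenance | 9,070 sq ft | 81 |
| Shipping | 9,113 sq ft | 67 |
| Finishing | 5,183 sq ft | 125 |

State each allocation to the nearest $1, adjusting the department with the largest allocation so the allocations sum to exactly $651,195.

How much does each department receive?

Totals — floor area 31,206, headcount 378.
Combined weights (40% floor area + 60% headcount): Fabrication 0.2672; Maintenance 0.2448; Shipping 0.2232; Finishing 0.2648.
Raw shares: Fabrication 173,973.36; Maintenance 159,432.80; Shipping 145,320.73; Finishing 172,468.11.
After rounding ($1): Fabrication $173,973; Maintenance $159,433; Shipping $145,321; Finishing $172,468. Sum = $651,195.
Rounded total matches; no reconciliation needed.

Fabrication: $173,973; Maintenance: $159,433; Shipping: $145,321; Finishing: $172,468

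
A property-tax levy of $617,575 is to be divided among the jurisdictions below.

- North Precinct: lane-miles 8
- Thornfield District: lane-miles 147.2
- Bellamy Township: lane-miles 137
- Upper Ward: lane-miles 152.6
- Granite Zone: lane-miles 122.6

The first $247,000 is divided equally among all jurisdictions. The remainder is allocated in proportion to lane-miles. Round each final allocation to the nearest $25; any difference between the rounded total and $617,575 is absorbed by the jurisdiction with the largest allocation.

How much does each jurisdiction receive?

North Precinct: $54,625; Thornfield District: $145,550; Bellamy Township: $138,875; Upper Ward: $149,050; Granite Zone: $129,475

Equal tier: $247,000 ÷ 5 = $49,400 apiece.
Remainder $370,575 by lane-miles (total 567.4): North Precinct 5,224.89 → $5,225; Thornfield District 96,137.89 → $96,150; Bellamy Township 89,476.16 → $89,475; Upper Ward 99,664.69 → $99,675; Granite Zone 80,071.37 → $80,075.
Rounding difference −$25 on remainder applied to Upper Ward.
Totals: North Precinct $49,400 + $5,225 = $54,625; Thornfield District $49,400 + $96,150 = $145,550; Bellamy Township $49,400 + $89,475 = $138,875; Upper Ward $49,400 + $99,650 = $149,050; Granite Zone $49,400 + $80,075 = $129,475.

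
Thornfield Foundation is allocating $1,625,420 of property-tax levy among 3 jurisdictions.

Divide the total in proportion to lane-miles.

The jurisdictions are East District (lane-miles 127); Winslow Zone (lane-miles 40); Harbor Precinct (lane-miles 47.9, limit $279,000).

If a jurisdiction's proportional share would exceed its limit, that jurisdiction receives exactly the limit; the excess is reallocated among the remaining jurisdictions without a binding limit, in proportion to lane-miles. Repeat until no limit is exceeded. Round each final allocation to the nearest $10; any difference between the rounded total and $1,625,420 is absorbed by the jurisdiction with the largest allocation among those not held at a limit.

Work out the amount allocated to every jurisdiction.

East District: $1,023,920 | Winslow Zone: $322,500 | Harbor Precinct: $279,000

Lane-miles total: 214.9.
Pro-rata shares before constraints: East District 960,578.59; Winslow Zone 302,544.44; Harbor Precinct 362,296.97.
Capped: Harbor Precinct ($279,000); balance $1,346,420 reallocated over remaining lane-miles 167.
Redistributed shares: East District 1,023,924.19 → $1,023,920; Winslow Zone 322,495.81 → $322,500.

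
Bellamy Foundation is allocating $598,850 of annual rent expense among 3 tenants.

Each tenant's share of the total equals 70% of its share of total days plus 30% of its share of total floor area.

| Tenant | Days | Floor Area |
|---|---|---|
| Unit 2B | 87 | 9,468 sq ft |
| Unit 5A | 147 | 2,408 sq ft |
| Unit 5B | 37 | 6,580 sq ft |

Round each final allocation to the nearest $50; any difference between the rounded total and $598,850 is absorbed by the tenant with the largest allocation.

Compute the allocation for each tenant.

Unit 2B: $226,750; Unit 5A: $250,800; Unit 5B: $121,300

Days total 271; floor area total 18,456.
Blended shares (70% days + 30% floor area): Unit 2B 0.3786; Unit 5A 0.4188; Unit 5B 0.2025.
Unrounded shares: Unit 2B 226,739.23; Unit 5A 250,826.25; Unit 5B 121,284.52.
At nearest $50: Unit 2B $226,750; Unit 5A $250,850; Unit 5B $121,300. Sum = $598,900.
Difference $598,850 − $598,900 = −$50 applied to largest allocation (Unit 5A): Unit 5A becomes $250,800.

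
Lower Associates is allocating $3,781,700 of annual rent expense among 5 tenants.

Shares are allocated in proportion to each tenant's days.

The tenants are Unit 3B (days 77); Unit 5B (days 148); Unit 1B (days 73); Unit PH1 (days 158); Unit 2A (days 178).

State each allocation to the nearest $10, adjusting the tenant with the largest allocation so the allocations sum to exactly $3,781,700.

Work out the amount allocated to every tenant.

Sum of days: 634.
Raw shares: Unit 3B 77/634 × $3,781,700 = 459,291.64; Unit 5B 148/634 × $3,781,700 = 882,794.32; Unit 1B 73/634 × $3,781,700 = 435,432.33; Unit PH1 158/634 × $3,781,700 = 942,442.59; Unit 2A 178/634 × $3,781,700 = 1,061,739.12.
Rounded to nearest $10: Unit 3B $459,290; Unit 5B $882,790; Unit 1B $435,430; Unit PH1 $942,440; Unit 2A $1,061,740. Sum = $3,781,690.
Difference $3,781,700 − $3,781,690 = +$10 applied to largest allocation (Unit 2A): Unit 2A becomes $1,061,750.

Unit 3B: $459,290 | Unit 5B: $882,790 | Unit 1B: $435,430 | Unit PH1: $942,440 | Unit 2A: $1,061,750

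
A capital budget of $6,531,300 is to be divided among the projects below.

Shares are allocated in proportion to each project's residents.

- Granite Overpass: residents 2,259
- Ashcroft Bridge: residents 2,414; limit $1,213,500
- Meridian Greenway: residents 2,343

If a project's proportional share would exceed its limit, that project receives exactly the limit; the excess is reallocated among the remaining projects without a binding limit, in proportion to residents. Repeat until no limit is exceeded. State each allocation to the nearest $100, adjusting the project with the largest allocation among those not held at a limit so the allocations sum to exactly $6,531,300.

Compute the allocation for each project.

Sum of residents: 7,016.
Pro-rata shares before constraints: Granite Overpass 2,102,937.10; Ashcroft Bridge 2,247,228.93; Meridian Greenway 2,181,133.97.
Capped: Ashcroft Bridge ($1,213,500); residual $5,317,800 reallocated over remaining residents 4,602.
Redistributed shares: Granite Overpass 2,610,367.28 → $2,610,400; Meridian Greenway 2,707,432.72 → $2,707,400.

Granite Overpass: $2,610,400 · Ashcroft Bridge: $1,213,500 · Meridian Greenway: $2,707,400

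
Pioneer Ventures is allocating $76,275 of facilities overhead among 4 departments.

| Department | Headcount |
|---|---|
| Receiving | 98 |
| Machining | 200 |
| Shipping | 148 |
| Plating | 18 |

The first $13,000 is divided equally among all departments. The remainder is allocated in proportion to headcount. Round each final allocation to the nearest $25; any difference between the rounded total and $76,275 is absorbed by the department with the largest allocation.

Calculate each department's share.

$13,000 shared equally gives $3,250 per department.
Remainder $63,275 by headcount (total 464): Receiving 13,364.12 → $13,375; Machining 27,273.71 → $27,275; Shipping 20,182.54 → $20,175; Plating 2,454.63 → $2,450.
Totals: Receiving $3,250 + $13,375 = $16,625; Machining $3,250 + $27,275 = $30,525; Shipping $3,250 + $20,175 = $23,425; Plating $3,250 + $2,450 = $5,700.

Receiving: $16,625; Machining: $30,525; Shipping: $23,425; Plating: $5,700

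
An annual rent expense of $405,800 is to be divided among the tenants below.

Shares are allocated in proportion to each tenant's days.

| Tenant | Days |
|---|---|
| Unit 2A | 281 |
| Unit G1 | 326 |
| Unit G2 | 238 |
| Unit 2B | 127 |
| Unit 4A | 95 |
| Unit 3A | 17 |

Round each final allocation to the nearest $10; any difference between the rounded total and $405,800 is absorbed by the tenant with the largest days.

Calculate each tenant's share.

Combined days = 1,084.
Proportional shares: Unit 2A 281/1,084 × $405,800 = 105,193.54; Unit G1 326/1,084 × $405,800 = 122,039.48; Unit G2 238/1,084 × $405,800 = 89,096.31; Unit 2B 127/1,084 × $405,800 = 47,542.99; Unit 4A 95/1,084 × $405,800 = 35,563.65; Unit 3A 17/1,084 × $405,800 = 6,364.02.
Rounded to nearest $10: Unit 2A $105,190; Unit G1 $122,040; Unit G2 $89,100; Unit 2B $47,540; Unit 4A $35,560; Unit 3A $6,360. Sum = $405,790.
Difference $405,800 − $405,790 = +$10 applied to largest days (Unit G1): Unit G1 becomes $122,050.

Unit 2A: $105,190 · Unit G1: $122,050 · Unit G2: $89,100 · Unit 2B: $47,540 · Unit 4A: $35,560 · Unit 3A: $6,360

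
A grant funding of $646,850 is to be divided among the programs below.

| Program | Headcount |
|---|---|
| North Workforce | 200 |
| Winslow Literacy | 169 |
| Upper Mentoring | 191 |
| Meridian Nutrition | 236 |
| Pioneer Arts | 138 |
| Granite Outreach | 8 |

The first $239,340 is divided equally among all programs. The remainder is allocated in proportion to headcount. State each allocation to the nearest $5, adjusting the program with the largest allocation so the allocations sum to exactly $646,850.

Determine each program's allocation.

North Workforce: $126,410 · Winslow Literacy: $113,000 · Upper Mentoring: $122,515 · Meridian Nutrition: $141,985 · Pioneer Arts: $99,590 · Granite Outreach: $43,350

First tranche $239,340 split equally: $39,890 each.
Remainder $407,510 by headcount (total 942): North Workforce 86,520.17 → $86,520; Winslow Literacy 73,109.54 → $73,110; Upper Mentoring 82,626.76 → $82,625; Meridian Nutrition 102,093.80 → $102,095; Pioneer Arts 59,698.92 → $59,700; Granite Outreach 3,460.81 → $3,460.
Totals: North Workforce $39,890 + $86,520 = $126,410; Winslow Literacy $39,890 + $73,110 = $113,000; Upper Mentoring $39,890 + $82,625 = $122,515; Meridian Nutrition $39,890 + $102,095 = $141,985; Pioneer Arts $39,890 + $59,700 = $99,590; Granite Outreach $39,890 + $3,460 = $43,350.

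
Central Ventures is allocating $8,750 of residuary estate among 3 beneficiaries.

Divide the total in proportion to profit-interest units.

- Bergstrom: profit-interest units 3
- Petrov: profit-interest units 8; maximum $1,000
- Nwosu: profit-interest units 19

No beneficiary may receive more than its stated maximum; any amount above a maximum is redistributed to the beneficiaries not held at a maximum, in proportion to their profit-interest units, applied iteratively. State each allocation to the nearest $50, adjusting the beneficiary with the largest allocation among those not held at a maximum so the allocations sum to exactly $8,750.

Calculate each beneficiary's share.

Bergstrom: $1,050; Petrov: $1,000; Nwosu: $6,700

Sum of profit-interest units: 30.
Unconstrained shares: Bergstrom 875.00; Petrov 2,333.33; Nwosu 5,541.67.
Cap binds for Petrov ($1,000); residual $7,750 reallocated over remaining profit-interest units 22.
Redistributed shares: Bergstrom 1,056.82 → $1,050; Nwosu 6,693.18 → $6,700.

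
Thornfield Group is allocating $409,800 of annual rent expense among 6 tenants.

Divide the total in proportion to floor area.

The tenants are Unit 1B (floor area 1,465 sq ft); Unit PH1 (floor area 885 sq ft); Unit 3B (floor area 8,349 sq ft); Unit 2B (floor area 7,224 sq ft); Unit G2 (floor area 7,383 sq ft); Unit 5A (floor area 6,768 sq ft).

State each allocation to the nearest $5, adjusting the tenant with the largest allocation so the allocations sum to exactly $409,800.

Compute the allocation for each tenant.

Floor area total: 32,074.
Pro-rata amounts: Unit 1B 1,465/32,074 × $409,800 = 18,717.87; Unit PH1 885/32,074 × $409,800 = 11,307.38; Unit 3B 8,349/32,074 × $409,800 = 106,672.70; Unit 2B 7,224/32,074 × $409,800 = 92,298.91; Unit G2 7,383/32,074 × $409,800 = 94,330.40; Unit 5A 6,768/32,074 × $409,800 = 86,472.73.
Rounded to nearest $5: Unit 1B $18,720; Unit PH1 $11,305; Unit 3B $106,675; Unit 2B $92,300; Unit G2 $94,330; Unit 5A $86,475. Sum = $409,805.
Difference $409,800 − $409,805 = −$5 applied to largest allocation (Unit 3B): Unit 3B becomes $106,670.

Unit 1B: $18,720 | Unit PH1: $11,305 | Unit 3B: $106,670 | Unit 2B: $92,300 | Unit G2: $94,330 | Unit 5A: $86,475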